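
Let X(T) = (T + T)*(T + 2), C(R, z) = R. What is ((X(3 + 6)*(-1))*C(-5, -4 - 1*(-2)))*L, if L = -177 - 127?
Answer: -300960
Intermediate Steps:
X(T) = 2*T*(2 + T) (X(T) = (2*T)*(2 + T) = 2*T*(2 + T))
L = -304
((X(3 + 6)*(-1))*C(-5, -4 - 1*(-2)))*L = (((2*(3 + 6)*(2 + (3 + 6)))*(-1))*(-5))*(-304) = (((2*9*(2 + 9))*(-1))*(-5))*(-304) = (((2*9*11)*(-1))*(-5))*(-304) = ((198*(-1))*(-5))*(-304) = -198*(-5)*(-304) = 990*(-304) = -300960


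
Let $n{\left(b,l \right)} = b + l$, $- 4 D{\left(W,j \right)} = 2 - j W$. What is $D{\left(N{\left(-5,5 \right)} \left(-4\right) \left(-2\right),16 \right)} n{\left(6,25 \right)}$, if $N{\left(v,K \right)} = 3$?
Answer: $\frac{5921}{2} \approx 2960.5$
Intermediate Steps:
$D{\left(W,j \right)} = - \frac{1}{2} + \frac{W j}{4}$ ($D{\left(W,j \right)} = - \frac{2 - j W}{4} = - \frac{2 - W j}{4} = - \frac{1}{2} + \frac{W j}{4}$)
$D{\left(N{\left(-5,5 \right)} \left(-4\right) \left(-2\right),16 \right)} n{\left(6,25 \right)} = \left(- \frac{1}{2} + \frac{1}{4} \cdot 3 \left(-4\right) \left(-2\right) 16\right) \left(6 + 25\right) = \left(- \frac{1}{2} + \frac{1}{4} \left(\left(-12\right) \left(-2\right)\right) 16\right) 31 = \left(- \frac{1}{2} + \frac{1}{4} \cdot 24 \cdot 16\right) 31 = \left(- \frac{1}{2} + 96\right) 31 = \frac{191}{2} \cdot 31 = \frac{5921}{2}$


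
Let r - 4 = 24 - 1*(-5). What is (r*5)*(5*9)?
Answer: 7425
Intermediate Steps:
r = 33 (r = 4 + (24 - 1*(-5)) = 4 + (24 + 5) = 4 + 29 = 33)
(r*5)*(5*9) = (33*5)*(5*9) = 165*45 = 7425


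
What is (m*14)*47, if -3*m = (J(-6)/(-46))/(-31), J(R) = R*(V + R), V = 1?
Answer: -3290/713 ≈ -4.6143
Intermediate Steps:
J(R) = R*(1 + R)
m = -5/713 (m = --6*(1 - 6)/(-46)/(3*(-31)) = --6*(-5)*(-1/46)*(-1)/(3*31) = -30*(-1/46)*(-1)/(3*31) = -(-5)*(-1)/(23*31) = -1/3*15/713 = -5/713 ≈ -0.0070126)
(m*14)*47 = -5/713*14*47 = -70/713*47 = -3290/713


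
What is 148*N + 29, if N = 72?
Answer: 10685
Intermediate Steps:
148*N + 29 = 148*72 + 29 = 10656 + 29 = 10685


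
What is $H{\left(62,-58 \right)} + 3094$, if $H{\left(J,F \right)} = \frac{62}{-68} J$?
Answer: $\frac{51637}{17} \approx 3037.5$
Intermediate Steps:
$H{\left(J,F \right)} = - \frac{31 J}{34}$ ($H{\left(J,F \right)} = 62 \left(- \frac{1}{68}\right) J = - \frac{31 J}{34}$)
$H{\left(62,-58 \right)} + 3094 = \left(- \frac{31}{34}\right) 62 + 3094 = - \frac{961}{17} + 3094 = \frac{51637}{17}$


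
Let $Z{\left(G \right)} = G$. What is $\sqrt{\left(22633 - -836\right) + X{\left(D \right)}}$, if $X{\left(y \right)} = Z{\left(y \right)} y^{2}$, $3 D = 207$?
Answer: $\sqrt{351978} \approx 593.28$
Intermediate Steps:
$D = 69$ ($D = \frac{1}{3} \cdot 207 = 69$)
$X{\left(y \right)} = y^{3}$ ($X{\left(y \right)} = y y^{2} = y^{3}$)
$\sqrt{\left(22633 - -836\right) + X{\left(D \right)}} = \sqrt{\left(22633 - -836\right) + 69^{3}} = \sqrt{\left(22633 + 836\right) + 328509} = \sqrt{23469 + 328509} = \sqrt{351978}$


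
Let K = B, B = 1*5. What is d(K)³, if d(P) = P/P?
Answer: 1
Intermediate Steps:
B = 5
K = 5
d(P) = 1
d(K)³ = 1³ = 1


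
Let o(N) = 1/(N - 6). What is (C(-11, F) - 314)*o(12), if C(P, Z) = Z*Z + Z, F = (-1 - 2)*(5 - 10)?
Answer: -37/3 ≈ -12.333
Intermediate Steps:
o(N) = 1/(-6 + N)
F = 15 (F = -3*(-5) = 15)
C(P, Z) = Z + Z**2 (C(P, Z) = Z**2 + Z = Z + Z**2)
(C(-11, F) - 314)*o(12) = (15*(1 + 15) - 314)/(-6 + 12) = (15*16 - 314)/6 = (240 - 314)*(1/6) = -74*1/6 = -37/3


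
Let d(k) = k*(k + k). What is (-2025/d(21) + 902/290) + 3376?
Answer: 47984533/14210 ≈ 3376.8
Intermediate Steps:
d(k) = 2*k² (d(k) = k*(2*k) = 2*k²)
(-2025/d(21) + 902/290) + 3376 = (-2025/(2*21²) + 902/290) + 3376 = (-2025/(2*441) + 902*(1/290)) + 3376 = (-2025/882 + 451/145) + 3376 = (-2025*1/882 + 451/145) + 3376 = (-225/98 + 451/145) + 3376 = 11573/14210 + 3376 = 47984533/14210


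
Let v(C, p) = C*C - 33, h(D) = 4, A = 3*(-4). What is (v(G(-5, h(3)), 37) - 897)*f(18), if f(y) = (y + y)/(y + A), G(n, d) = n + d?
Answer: -5574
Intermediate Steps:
A = -12
G(n, d) = d + n
v(C, p) = -33 + C² (v(C, p) = C² - 33 = -33 + C²)
f(y) = 2*y/(-12 + y) (f(y) = (y + y)/(y - 12) = (2*y)/(-12 + y) = 2*y/(-12 + y))
(v(G(-5, h(3)), 37) - 897)*f(18) = ((-33 + (4 - 5)²) - 897)*(2*18/(-12 + 18)) = ((-33 + (-1)²) - 897)*(2*18/6) = ((-33 + 1) - 897)*(2*18*(⅙)) = (-32 - 897)*6 = -929*6 = -5574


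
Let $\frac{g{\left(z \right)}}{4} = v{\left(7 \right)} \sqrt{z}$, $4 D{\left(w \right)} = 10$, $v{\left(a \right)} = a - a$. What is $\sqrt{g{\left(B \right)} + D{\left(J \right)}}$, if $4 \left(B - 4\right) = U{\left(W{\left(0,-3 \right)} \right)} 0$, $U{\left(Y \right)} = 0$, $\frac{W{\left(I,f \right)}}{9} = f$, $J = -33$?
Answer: $\frac{\sqrt{10}}{2} \approx 1.5811$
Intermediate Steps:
$W{\left(I,f \right)} = 9 f$
$v{\left(a \right)} = 0$
$D{\left(w \right)} = \frac{5}{2}$ ($D{\left(w \right)} = \frac{1}{4} \cdot 10 = \frac{5}{2}$)
$B = 4$ ($B = 4 + \frac{0 \cdot 0}{4} = 4 + \frac{1}{4} \cdot 0 = 4 + 0 = 4$)
$g{\left(z \right)} = 0$ ($g{\left(z \right)} = 4 \cdot 0 \sqrt{z} = 4 \cdot 0 = 0$)
$\sqrt{g{\left(B \right)} + D{\left(J \right)}} = \sqrt{0 + \frac{5}{2}} = \sqrt{\frac{5}{2}} = \frac{\sqrt{10}}{2}$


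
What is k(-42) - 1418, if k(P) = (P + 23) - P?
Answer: -1395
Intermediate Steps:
k(P) = 23 (k(P) = (23 + P) - P = 23)
k(-42) - 1418 = 23 - 1418 = -1395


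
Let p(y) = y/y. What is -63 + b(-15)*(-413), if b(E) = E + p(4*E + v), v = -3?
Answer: 5719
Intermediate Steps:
p(y) = 1
b(E) = 1 + E (b(E) = E + 1 = 1 + E)
-63 + b(-15)*(-413) = -63 + (1 - 15)*(-413) = -63 - 14*(-413) = -63 + 5782 = 5719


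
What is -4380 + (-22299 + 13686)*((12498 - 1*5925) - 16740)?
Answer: 87563991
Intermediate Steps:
-4380 + (-22299 + 13686)*((12498 - 1*5925) - 16740) = -4380 - 8613*((12498 - 5925) - 16740) = -4380 - 8613*(6573 - 16740) = -4380 - 8613*(-10167) = -4380 + 87568371 = 87563991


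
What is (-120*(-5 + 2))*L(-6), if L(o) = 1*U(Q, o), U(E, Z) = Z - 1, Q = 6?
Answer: -2520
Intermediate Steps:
U(E, Z) = -1 + Z
L(o) = -1 + o (L(o) = 1*(-1 + o) = -1 + o)
(-120*(-5 + 2))*L(-6) = (-120*(-5 + 2))*(-1 - 6) = -120*(-3)*(-7) = -40*(-9)*(-7) = 360*(-7) = -2520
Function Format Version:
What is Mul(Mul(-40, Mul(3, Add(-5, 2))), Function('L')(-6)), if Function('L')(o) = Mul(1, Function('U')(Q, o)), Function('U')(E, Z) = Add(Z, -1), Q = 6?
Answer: -2520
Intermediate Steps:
Function('U')(E, Z) = Add(-1, Z)
Function('L')(o) = Add(-1, o) (Function('L')(o) = Mul(1, Add(-1, o)) = Add(-1, o))
Mul(Mul(-40, Mul(3, Add(-5, 2))), Function('L')(-6)) = Mul(Mul(-40, Mul(3, Add(-5, 2))), Add(-1, -6)) = Mul(Mul(-40, Mul(3, -3)), -7) = Mul(Mul(-40, -9), -7) = Mul(360, -7) = -2520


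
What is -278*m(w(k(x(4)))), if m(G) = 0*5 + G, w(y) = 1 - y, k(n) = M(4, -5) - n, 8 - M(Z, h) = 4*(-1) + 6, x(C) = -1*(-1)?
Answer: 1112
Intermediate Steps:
x(C) = 1
M(Z, h) = 6 (M(Z, h) = 8 - (4*(-1) + 6) = 8 - (-4 + 6) = 8 - 1*2 = 8 - 2 = 6)
k(n) = 6 - n
m(G) = G (m(G) = 0 + G = G)
-278*m(w(k(x(4)))) = -278*(1 - (6 - 1*1)) = -278*(1 - (6 - 1)) = -278*(1 - 1*5) = -278*(1 - 5) = -278*(-4) = 1112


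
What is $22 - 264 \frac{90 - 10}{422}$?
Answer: $- \frac{5918}{211} \approx -28.047$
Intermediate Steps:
$22 - 264 \frac{90 - 10}{422} = 22 - 264 \cdot 80 \cdot \frac{1}{422} = 22 - \frac{10560}{211} = - \frac{5918}{211}$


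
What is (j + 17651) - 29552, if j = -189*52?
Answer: -21729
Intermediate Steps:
j = -9828
(j + 17651) - 29552 = (-9828 + 17651) - 29552 = 7823 - 29552 = -21729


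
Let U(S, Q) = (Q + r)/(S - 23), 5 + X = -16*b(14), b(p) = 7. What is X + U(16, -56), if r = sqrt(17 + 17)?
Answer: -109 - sqrt(34)/7 ≈ -109.83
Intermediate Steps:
r = sqrt(34) ≈ 5.8309
X = -117 (X = -5 - 16*7 = -5 - 112 = -117)
U(S, Q) = (Q + sqrt(34))/(-23 + S) (U(S, Q) = (Q + sqrt(34))/(S - 23) = (Q + sqrt(34))/(-23 + S))
X + U(16, -56) = -117 + (-56 + sqrt(34))/(-23 + 16) = -117 + (-56 + sqrt(34))/(-7) = -117 - (-56 + sqrt(34))/7 = -117 + (8 - sqrt(34)/7) = -109 - sqrt(34)/7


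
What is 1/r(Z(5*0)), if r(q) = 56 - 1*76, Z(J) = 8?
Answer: -1/20 ≈ -0.050000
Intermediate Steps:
r(q) = -20 (r(q) = 56 - 76 = -20)
1/r(Z(5*0)) = 1/(-20) = -1/20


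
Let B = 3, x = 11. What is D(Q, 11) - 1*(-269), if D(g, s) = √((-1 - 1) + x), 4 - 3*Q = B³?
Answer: 272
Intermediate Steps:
Q = -23/3 (Q = 4/3 - ⅓*3³ = 4/3 - ⅓*27 = 4/3 - 9 = -23/3 ≈ -7.6667)
D(g, s) = 3 (D(g, s) = √((-1 - 1) + 11) = √(-2 + 11) = √9 = 3)
D(Q, 11) - 1*(-269) = 3 - 1*(-269) = 3 + 269 = 272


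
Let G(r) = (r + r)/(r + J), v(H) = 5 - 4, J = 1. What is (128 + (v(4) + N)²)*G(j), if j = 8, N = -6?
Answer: 272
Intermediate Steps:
v(H) = 1
G(r) = 2*r/(1 + r) (G(r) = (r + r)/(r + 1) = (2*r)/(1 + r) = 2*r/(1 + r))
(128 + (v(4) + N)²)*G(j) = (128 + (1 - 6)²)*(2*8/(1 + 8)) = (128 + (-5)²)*(2*8/9) = (128 + 25)*(2*8*(⅑)) = 153*(16/9) = 272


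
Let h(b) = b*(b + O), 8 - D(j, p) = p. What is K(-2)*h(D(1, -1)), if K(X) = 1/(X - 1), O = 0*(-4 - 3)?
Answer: -27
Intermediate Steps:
O = 0 (O = 0*(-7) = 0)
K(X) = 1/(-1 + X)
D(j, p) = 8 - p
h(b) = b² (h(b) = b*(b + 0) = b*b = b²)
K(-2)*h(D(1, -1)) = (8 - 1*(-1))²/(-1 - 2) = (8 + 1)²/(-3) = -⅓*9² = -⅓*81 = -27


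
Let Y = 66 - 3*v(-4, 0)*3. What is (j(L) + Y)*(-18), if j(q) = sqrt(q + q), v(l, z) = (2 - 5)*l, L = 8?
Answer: 684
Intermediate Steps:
v(l, z) = -3*l
j(q) = sqrt(2)*sqrt(q) (j(q) = sqrt(2*q) = sqrt(2)*sqrt(q))
Y = -42 (Y = 66 - 3*(-3*(-4))*3 = 66 - 3*12*3 = 66 - 36*3 = 66 - 1*108 = 66 - 108 = -42)
(j(L) + Y)*(-18) = (sqrt(2)*sqrt(8) - 42)*(-18) = (sqrt(2)*(2*sqrt(2)) - 42)*(-18) = (4 - 42)*(-18) = -38*(-18) = 684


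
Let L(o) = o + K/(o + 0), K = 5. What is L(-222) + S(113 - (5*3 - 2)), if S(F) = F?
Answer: -27089/222 ≈ -122.02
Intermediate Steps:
L(o) = o + 5/o (L(o) = o + 5/(o + 0) = o + 5/o)
L(-222) + S(113 - (5*3 - 2)) = (-222 + 5/(-222)) + (113 - (5*3 - 2)) = (-222 + 5*(-1/222)) + (113 - (15 - 2)) = (-222 - 5/222) + (113 - 1*13) = -49289/222 + (113 - 13) = -49289/222 + 100 = -27089/222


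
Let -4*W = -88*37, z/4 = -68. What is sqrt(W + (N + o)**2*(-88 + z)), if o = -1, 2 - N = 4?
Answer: I*sqrt(2426) ≈ 49.254*I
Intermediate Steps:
N = -2 (N = 2 - 1*4 = 2 - 4 = -2)
z = -272 (z = 4*(-68) = -272)
W = 814 (W = -(-22)*37 = -1/4*(-3256) = 814)
sqrt(W + (N + o)**2*(-88 + z)) = sqrt(814 + (-2 - 1)**2*(-88 - 272)) = sqrt(814 + (-3)**2*(-360)) = sqrt(814 + 9*(-360)) = sqrt(814 - 3240) = sqrt(-2426) = I*sqrt(2426)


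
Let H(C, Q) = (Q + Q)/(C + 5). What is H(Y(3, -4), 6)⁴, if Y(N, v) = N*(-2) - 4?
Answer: 20736/625 ≈ 33.178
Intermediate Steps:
Y(N, v) = -4 - 2*N (Y(N, v) = -2*N - 4 = -4 - 2*N)
H(C, Q) = 2*Q/(5 + C) (H(C, Q) = (2*Q)/(5 + C) = 2*Q/(5 + C))
H(Y(3, -4), 6)⁴ = (2*6/(5 + (-4 - 2*3)))⁴ = (2*6/(5 + (-4 - 6)))⁴ = (2*6/(5 - 10))⁴ = (2*6/(-5))⁴ = (2*6*(-⅕))⁴ = (-12/5)⁴ = 20736/625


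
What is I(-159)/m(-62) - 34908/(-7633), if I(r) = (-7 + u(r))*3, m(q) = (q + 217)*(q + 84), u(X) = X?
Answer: 57617523/13014265 ≈ 4.4273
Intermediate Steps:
m(q) = (84 + q)*(217 + q) (m(q) = (217 + q)*(84 + q) = (84 + q)*(217 + q))
I(r) = -21 + 3*r (I(r) = (-7 + r)*3 = -21 + 3*r)
I(-159)/m(-62) - 34908/(-7633) = (-21 + 3*(-159))/(18228 + (-62)**2 + 301*(-62)) - 34908/(-7633) = (-21 - 477)/(18228 + 3844 - 18662) - 34908*(-1/7633) = -498/3410 + 34908/7633 = -498*1/3410 + 34908/7633 = -249/1705 + 34908/7633 = 57617523/13014265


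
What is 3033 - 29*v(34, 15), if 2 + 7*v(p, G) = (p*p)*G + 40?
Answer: -482731/7 ≈ -68962.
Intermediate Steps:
v(p, G) = 38/7 + G*p²/7 (v(p, G) = -2/7 + ((p*p)*G + 40)/7 = -2/7 + (p²*G + 40)/7 = -2/7 + (G*p² + 40)/7 = -2/7 + (40 + G*p²)/7 = -2/7 + (40/7 + G*p²/7) = 38/7 + G*p²/7)
3033 - 29*v(34, 15) = 3033 - 29*(38/7 + (⅐)*15*34²) = 3033 - 29*(38/7 + (⅐)*15*1156) = 3033 - 29*(38/7 + 17340/7) = 3033 - 29*17378/7 = 3033 - 503962/7 = -482731/7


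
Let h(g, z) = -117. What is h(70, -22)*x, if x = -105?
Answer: 12285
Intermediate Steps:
h(70, -22)*x = -117*(-105) = 12285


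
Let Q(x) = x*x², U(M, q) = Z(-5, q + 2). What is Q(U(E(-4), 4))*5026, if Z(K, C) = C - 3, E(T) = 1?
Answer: 135702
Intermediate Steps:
Z(K, C) = -3 + C
U(M, q) = -1 + q (U(M, q) = -3 + (q + 2) = -3 + (2 + q) = -1 + q)
Q(x) = x³
Q(U(E(-4), 4))*5026 = (-1 + 4)³*5026 = 3³*5026 = 27*5026 = 135702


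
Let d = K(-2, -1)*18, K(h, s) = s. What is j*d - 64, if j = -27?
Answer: 422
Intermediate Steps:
d = -18 (d = -1*18 = -18)
j*d - 64 = -27*(-18) - 64 = 486 - 64 = 422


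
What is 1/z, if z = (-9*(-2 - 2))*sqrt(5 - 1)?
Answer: 1/72 ≈ 0.013889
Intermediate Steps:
z = 72 (z = (-9*(-4))*sqrt(4) = 36*2 = 72)
1/z = 1/72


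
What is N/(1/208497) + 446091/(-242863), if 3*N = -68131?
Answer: -1149965138130538/242863 ≈ -4.7350e+9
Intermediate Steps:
N = -68131/3 (N = (⅓)*(-68131) = -68131/3 ≈ -22710.)
N/(1/208497) + 446091/(-242863) = -68131/(3*(1/208497)) + 446091/(-242863) = -68131/(3*1/208497) + 446091*(-1/242863) = -68131/3*208497 - 446091/242863 = -4735036369 - 446091/242863 = -1149965138130538/242863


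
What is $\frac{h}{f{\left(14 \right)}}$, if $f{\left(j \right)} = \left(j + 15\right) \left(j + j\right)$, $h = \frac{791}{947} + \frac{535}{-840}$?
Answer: $\frac{31559}{129185952} \approx 0.00024429$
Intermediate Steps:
$h = \frac{31559}{159096}$ ($h = 791 \cdot \frac{1}{947} + 535 \left(- \frac{1}{840}\right) = \frac{791}{947} - \frac{107}{168} = \frac{31559}{159096} \approx 0.19836$)
$f{\left(j \right)} = 2 j \left(15 + j\right)$ ($f{\left(j \right)} = \left(15 + j\right) 2 j = 2 j \left(15 + j\right)$)
$\frac{h}{f{\left(14 \right)}} = \frac{1}{2 \cdot 14 \left(15 + 14\right)} \frac{31559}{159096} = \frac{1}{2 \cdot 14 \cdot 29} \cdot \frac{31559}{159096} = \frac{1}{812} \cdot \frac{31559}{159096} = \frac{31559}{129185952}$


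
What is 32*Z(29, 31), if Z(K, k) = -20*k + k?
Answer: -18848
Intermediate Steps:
Z(K, k) = -19*k
32*Z(29, 31) = 32*(-19*31) = 32*(-589) = -18848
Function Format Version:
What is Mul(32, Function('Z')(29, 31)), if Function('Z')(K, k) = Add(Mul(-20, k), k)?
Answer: -18848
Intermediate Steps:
Function('Z')(K, k) = Mul(-19, k)
Mul(32, Function('Z')(29, 31)) = Mul(32, Mul(-19, 31)) = Mul(32, -589) = -18848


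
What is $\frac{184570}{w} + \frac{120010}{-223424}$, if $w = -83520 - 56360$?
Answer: $- \frac{725304581}{390656864} \approx -1.8566$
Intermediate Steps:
$w = -139880$ ($w = -83520 - 56360 = -139880$)
$\frac{184570}{w} + \frac{120010}{-223424} = \frac{184570}{-139880} + \frac{120010}{-223424} = 184570 \left(- \frac{1}{139880}\right) + 120010 \left(- \frac{1}{223424}\right) = - \frac{18457}{13988} - \frac{60005}{111712} = - \frac{725304581}{390656864}$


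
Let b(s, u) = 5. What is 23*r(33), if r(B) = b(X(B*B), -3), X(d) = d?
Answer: 115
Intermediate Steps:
r(B) = 5
23*r(33) = 23*5 = 115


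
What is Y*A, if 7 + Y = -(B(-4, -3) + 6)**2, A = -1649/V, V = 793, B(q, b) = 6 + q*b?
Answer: 961367/793 ≈ 1212.3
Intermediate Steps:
B(q, b) = 6 + b*q
A = -1649/793 ≈ -2.0794
Y = -583 (Y = -7 - ((6 - 3*(-4)) + 6)**2 = -7 - ((6 + 12) + 6)**2 = -7 - (18 + 6)**2 = -7 - 1*24**2 = -7 - 1*576 = -7 - 576 = -583)
Y*A = -583*(-1649/793) = 961367/793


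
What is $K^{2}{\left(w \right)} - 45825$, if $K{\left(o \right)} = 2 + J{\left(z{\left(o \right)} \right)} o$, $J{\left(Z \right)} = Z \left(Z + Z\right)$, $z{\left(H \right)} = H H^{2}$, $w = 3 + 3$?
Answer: $313458850051$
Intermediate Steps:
$w = 6$
$z{\left(H \right)} = H^{3}$
$J{\left(Z \right)} = 2 Z^{2}$ ($J{\left(Z \right)} = Z 2 Z = 2 Z^{2}$)
$K{\left(o \right)} = 2 + 2 o^{7}$ ($K{\left(o \right)} = 2 + 2 \left(o^{3}\right)^{2} o = 2 + 2 o^{6} o = 2 + 2 o^{7}$)
$K^{2}{\left(w \right)} - 45825 = \left(2 + 2 \cdot 6^{7}\right)^{2} - 45825 = \left(2 + 2 \cdot 279936\right)^{2} - 45825 = \left(2 + 559872\right)^{2} - 45825 = 559874^{2} - 45825 = 313458895876 - 45825 = 313458850051$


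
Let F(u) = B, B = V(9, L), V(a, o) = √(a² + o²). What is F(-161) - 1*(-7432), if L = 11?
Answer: 7432 + √202 ≈ 7446.2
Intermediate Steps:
B = √202 (B = √(9² + 11²) = √(81 + 121) = √202 ≈ 14.213)
F(u) = √202
F(-161) - 1*(-7432) = √202 - 1*(-7432) = √202 + 7432 = 7432 + √202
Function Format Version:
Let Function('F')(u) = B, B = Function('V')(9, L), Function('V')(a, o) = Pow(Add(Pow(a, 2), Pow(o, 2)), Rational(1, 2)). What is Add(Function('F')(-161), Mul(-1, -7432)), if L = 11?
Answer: Add(7432, Pow(202, Rational(1, 2))) ≈ 7446.2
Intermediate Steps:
B = Pow(202, Rational(1, 2)) (B = Pow(Add(Pow(9, 2), Pow(11, 2)), Rational(1, 2)) = Pow(Add(81, 121), Rational(1, 2)) = Pow(202, Rational(1, 2)) ≈ 14.213)
Function('F')(u) = Pow(202, Rational(1, 2))
Add(Function('F')(-161), Mul(-1, -7432)) = Add(Pow(202, Rational(1, 2)), Mul(-1, -7432)) = Add(Pow(202, Rational(1, 2)), 7432) = Add(7432, Pow(202, Rational(1, 2)))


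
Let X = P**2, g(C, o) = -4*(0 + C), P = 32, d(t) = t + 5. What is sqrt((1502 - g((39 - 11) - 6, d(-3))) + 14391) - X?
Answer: -1024 + sqrt(15981) ≈ -897.58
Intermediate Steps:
d(t) = 5 + t
g(C, o) = -4*C
X = 1024 (X = 32**2 = 1024)
sqrt((1502 - g((39 - 11) - 6, d(-3))) + 14391) - X = sqrt((1502 - (-4)*((39 - 11) - 6)) + 14391) - 1*1024 = sqrt((1502 - (-4)*(28 - 6)) + 14391) - 1024 = sqrt((1502 - (-4)*22) + 14391) - 1024 = sqrt((1502 - 1*(-88)) + 14391) - 1024 = sqrt((1502 + 88) + 14391) - 1024 = sqrt(1590 + 14391) - 1024 = sqrt(15981) - 1024 = -1024 + sqrt(15981)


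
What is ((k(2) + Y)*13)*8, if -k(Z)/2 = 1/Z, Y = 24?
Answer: 2392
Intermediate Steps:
k(Z) = -2/Z
((k(2) + Y)*13)*8 = ((-2/2 + 24)*13)*8 = ((-2*½ + 24)*13)*8 = ((-1 + 24)*13)*8 = (23*13)*8 = 299*8 = 2392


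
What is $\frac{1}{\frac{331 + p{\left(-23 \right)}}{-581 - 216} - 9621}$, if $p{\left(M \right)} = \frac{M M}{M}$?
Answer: $- \frac{797}{7668245} \approx -0.00010394$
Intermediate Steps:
$p{\left(M \right)} = M$ ($p{\left(M \right)} = \frac{M^{2}}{M} = M$)
$\frac{1}{\frac{331 + p{\left(-23 \right)}}{-581 - 216} - 9621} = \frac{1}{\frac{331 - 23}{-581 - 216} - 9621} = \frac{1}{\frac{308}{-797} - 9621} = \frac{1}{308 \left(- \frac{1}{797}\right) - 9621} = \frac{1}{- \frac{308}{797} - 9621} = \frac{1}{- \frac{7668245}{797}} = - \frac{797}{7668245}$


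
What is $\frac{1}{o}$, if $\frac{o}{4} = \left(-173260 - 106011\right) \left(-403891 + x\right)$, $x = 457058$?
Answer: $- \frac{1}{59392005028} \approx -1.6837 \cdot 10^{-11}$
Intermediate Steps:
$o = -59392005028$ ($o = 4 \left(-173260 - 106011\right) \left(-403891 + 457058\right) = 4 \left(\left(-279271\right) 53167\right) = 4 \left(-14848001257\right) = -59392005028$)
$\frac{1}{o} = \frac{1}{-59392005028} = - \frac{1}{59392005028}$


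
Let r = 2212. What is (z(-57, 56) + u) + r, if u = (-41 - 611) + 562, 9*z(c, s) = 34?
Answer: 19132/9 ≈ 2125.8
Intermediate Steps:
z(c, s) = 34/9 (z(c, s) = (⅑)*34 = 34/9)
u = -90 (u = -652 + 562 = -90)
(z(-57, 56) + u) + r = (34/9 - 90) + 2212 = -776/9 + 2212 = 19132/9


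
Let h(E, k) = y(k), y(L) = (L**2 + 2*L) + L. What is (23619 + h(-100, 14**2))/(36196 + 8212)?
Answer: 62623/44408 ≈ 1.4102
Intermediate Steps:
y(L) = L**2 + 3*L
h(E, k) = k*(3 + k)
(23619 + h(-100, 14**2))/(36196 + 8212) = (23619 + 14**2*(3 + 14**2))/(36196 + 8212) = (23619 + 196*(3 + 196))/44408 = (23619 + 196*199)*(1/44408) = (23619 + 39004)*(1/44408) = 62623*(1/44408) = 62623/44408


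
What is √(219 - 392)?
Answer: I*√173 ≈ 13.153*I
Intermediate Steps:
√(219 - 392) = √(-173) = I*√173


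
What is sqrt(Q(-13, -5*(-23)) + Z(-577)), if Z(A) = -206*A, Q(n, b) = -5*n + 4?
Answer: sqrt(118931) ≈ 344.86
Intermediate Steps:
Q(n, b) = 4 - 5*n
sqrt(Q(-13, -5*(-23)) + Z(-577)) = sqrt((4 - 5*(-13)) - 206*(-577)) = sqrt((4 + 65) + 118862) = sqrt(69 + 118862) = sqrt(118931)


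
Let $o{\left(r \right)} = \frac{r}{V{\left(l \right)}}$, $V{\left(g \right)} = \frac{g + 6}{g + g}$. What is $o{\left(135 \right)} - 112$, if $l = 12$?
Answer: $68$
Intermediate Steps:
$V{\left(g \right)} = \frac{6 + g}{2 g}$
$o{\left(r \right)} = \frac{4 r}{3}$ ($o{\left(r \right)} = \frac{r}{\frac{1}{2} \cdot \frac{1}{12} \left(6 + 12\right)} = \frac{r}{\frac{1}{2} \cdot \frac{1}{12} \cdot 18} = \frac{r}{\frac{3}{4}} = r \frac{4}{3} = \frac{4 r}{3}$)
$o{\left(135 \right)} - 112 = \frac{4}{3} \cdot 135 - 112 = 180 - 112 = 68$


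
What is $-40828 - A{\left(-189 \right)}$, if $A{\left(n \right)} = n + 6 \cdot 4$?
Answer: $-40663$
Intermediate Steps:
$A{\left(n \right)} = 24 + n$ ($A{\left(n \right)} = n + 24 = 24 + n$)
$-40828 - A{\left(-189 \right)} = -40828 - \left(24 - 189\right) = -40828 - -165 = -40828 + 165 = -40663$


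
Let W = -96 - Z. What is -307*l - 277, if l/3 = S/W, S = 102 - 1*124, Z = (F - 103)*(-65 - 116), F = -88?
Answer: -9623021/34667 ≈ -277.58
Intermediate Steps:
Z = 34571 (Z = (-88 - 103)*(-65 - 116) = -191*(-181) = 34571)
S = -22 (S = 102 - 124 = -22)
W = -34667 (W = -96 - 1*34571 = -96 - 34571 = -34667)
l = 66/34667 (l = 3*(-22/(-34667)) = 3*(-22*(-1/34667)) = 3*(22/34667) = 66/34667 ≈ 0.0019038)
-307*l - 277 = -307*66/34667 - 277 = -20262/34667 - 277 = -9623021/34667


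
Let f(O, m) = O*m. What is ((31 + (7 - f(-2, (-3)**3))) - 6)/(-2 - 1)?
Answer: 22/3 ≈ 7.3333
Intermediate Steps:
((31 + (7 - f(-2, (-3)**3))) - 6)/(-2 - 1) = ((31 + (7 - (-2)*(-3)**3)) - 6)/(-2 - 1) = ((31 + (7 - (-2)*(-27))) - 6)/(-3) = -((31 + (7 - 1*54)) - 6)/3 = -((31 + (7 - 54)) - 6)/3 = -((31 - 47) - 6)/3 = -(-16 - 6)/3 = -1/3*(-22) = 22/3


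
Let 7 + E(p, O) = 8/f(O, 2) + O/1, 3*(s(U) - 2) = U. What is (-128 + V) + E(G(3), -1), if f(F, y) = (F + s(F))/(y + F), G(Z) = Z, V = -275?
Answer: -399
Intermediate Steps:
s(U) = 2 + U/3
f(F, y) = (2 + 4*F/3)/(F + y) (f(F, y) = (F + (2 + F/3))/(y + F) = (2 + 4*F/3)/(F + y))
E(p, O) = -7 + O + 8*(2 + O)/(2 + 4*O/3) (E(p, O) = -7 + (8/(((2 + 4*O/3)/(O + 2))) + O/1) = -7 + (8/(((2 + 4*O/3)/(2 + O))) + O*1) = -7 + (8*((2 + O)/(2 + 4*O/3)) + O) = -7 + (8*(2 + O)/(2 + 4*O/3) + O) = -7 + (O + 8*(2 + O)/(2 + 4*O/3)) = -7 + O + 8*(2 + O)/(2 + 4*O/3))
(-128 + V) + E(G(3), -1) = (-128 - 275) + (3 - 1 + 2*(-1)**2)/(3 + 2*(-1)) = -403 + (3 - 1 + 2*1)/(3 - 2) = -403 + (3 - 1 + 2)/1 = -403 + 1*4 = -403 + 4 = -399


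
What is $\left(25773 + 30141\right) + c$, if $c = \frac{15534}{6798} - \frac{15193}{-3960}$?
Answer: $\frac{22808699239}{407880} \approx 55920.0$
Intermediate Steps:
$c = \frac{2496919}{407880}$ ($c = 15534 \cdot \frac{1}{6798} - - \frac{15193}{3960} = \frac{2589}{1133} + \frac{15193}{3960} = \frac{2496919}{407880} \approx 6.1217$)
$\left(25773 + 30141\right) + c = \left(25773 + 30141\right) + \frac{2496919}{407880} = 55914 + \frac{2496919}{407880} = \frac{22808699239}{407880}$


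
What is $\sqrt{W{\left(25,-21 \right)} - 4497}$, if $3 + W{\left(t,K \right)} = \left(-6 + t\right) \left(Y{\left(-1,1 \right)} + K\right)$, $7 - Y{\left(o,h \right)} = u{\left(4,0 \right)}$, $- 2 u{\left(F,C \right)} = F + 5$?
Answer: $\frac{i \sqrt{18722}}{2} \approx 68.414 i$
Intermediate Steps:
$u{\left(F,C \right)} = - \frac{5}{2} - \frac{F}{2}$ ($u{\left(F,C \right)} = - \frac{F + 5}{2} = - \frac{5 + F}{2} = - \frac{5}{2} - \frac{F}{2}$)
$Y{\left(o,h \right)} = \frac{23}{2}$ ($Y{\left(o,h \right)} = 7 - \left(- \frac{5}{2} - 2\right) = 7 - - \frac{9}{2} = 7 + \frac{9}{2} = \frac{23}{2}$)
$W{\left(t,K \right)} = -3 + \left(-6 + t\right) \left(\frac{23}{2} + K\right)$
$\sqrt{W{\left(25,-21 \right)} - 4497} = \sqrt{\left(-72 - -126 + \frac{23}{2} \cdot 25 - 525\right) - 4497} = \sqrt{\left(-72 + 126 + \frac{575}{2} - 525\right) - 4497} = \sqrt{- \frac{367}{2} - 4497} = \sqrt{- \frac{9361}{2}} = \frac{i \sqrt{18722}}{2}$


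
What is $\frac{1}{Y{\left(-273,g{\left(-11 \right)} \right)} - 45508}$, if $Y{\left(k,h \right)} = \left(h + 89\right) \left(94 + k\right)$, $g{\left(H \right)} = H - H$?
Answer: $- \frac{1}{61439} \approx -1.6276 \cdot 10^{-5}$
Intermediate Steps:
$g{\left(H \right)} = 0$
$Y{\left(k,h \right)} = \left(89 + h\right) \left(94 + k\right)$
$\frac{1}{Y{\left(-273,g{\left(-11 \right)} \right)} - 45508} = \frac{1}{\left(8366 + 89 \left(-273\right) + 94 \cdot 0 + 0 \left(-273\right)\right) - 45508} = \frac{1}{\left(8366 - 24297 + 0 + 0\right) - 45508} = \frac{1}{-15931 - 45508} = \frac{1}{-61439} = - \frac{1}{61439}$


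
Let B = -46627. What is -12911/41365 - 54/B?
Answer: -599767487/1928725855 ≈ -0.31097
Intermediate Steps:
-12911/41365 - 54/B = -12911/41365 - 54/(-46627) = -12911*1/41365 - 54*(-1/46627) = -12911/41365 + 54/46627 = -599767487/1928725855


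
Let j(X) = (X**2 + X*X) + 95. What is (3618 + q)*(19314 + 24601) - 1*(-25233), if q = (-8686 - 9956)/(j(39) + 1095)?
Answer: 335843599833/2116 ≈ 1.5872e+8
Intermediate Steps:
j(X) = 95 + 2*X**2 (j(X) = (X**2 + X**2) + 95 = 2*X**2 + 95 = 95 + 2*X**2)
q = -9321/2116 (q = (-8686 - 9956)/((95 + 2*39**2) + 1095) = -18642/((95 + 2*1521) + 1095) = -18642/((95 + 3042) + 1095) = -18642/(3137 + 1095) = -18642/4232 = -18642*1/4232 = -9321/2116 ≈ -4.4050)
(3618 + q)*(19314 + 24601) - 1*(-25233) = (3618 - 9321/2116)*(19314 + 24601) - 1*(-25233) = (7646367/2116)*43915 + 25233 = 335790206805/2116 + 25233 = 335843599833/2116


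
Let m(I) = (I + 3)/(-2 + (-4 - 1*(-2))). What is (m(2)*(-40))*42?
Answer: 2100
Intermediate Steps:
m(I) = -¾ - I/4 (m(I) = (3 + I)/(-2 + (-4 + 2)) = (3 + I)/(-2 - 2) = (3 + I)/(-4) = (3 + I)*(-¼) = -¾ - I/4)
(m(2)*(-40))*42 = ((-¾ - ¼*2)*(-40))*42 = ((-¾ - ½)*(-40))*42 = -5/4*(-40)*42 = 50*42 = 2100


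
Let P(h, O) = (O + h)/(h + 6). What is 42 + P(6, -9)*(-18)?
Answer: 93/2 ≈ 46.500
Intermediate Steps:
P(h, O) = (O + h)/(6 + h)
42 + P(6, -9)*(-18) = 42 + ((-9 + 6)/(6 + 6))*(-18) = 42 + (-3/12)*(-18) = 42 + ((1/12)*(-3))*(-18) = 42 - ¼*(-18) = 42 + 9/2 = 93/2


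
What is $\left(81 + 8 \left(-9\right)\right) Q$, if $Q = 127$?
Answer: $1143$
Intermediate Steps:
$\left(81 + 8 \left(-9\right)\right) Q = \left(81 + 8 \left(-9\right)\right) 127 = \left(81 - 72\right) 127 = 9 \cdot 127 = 1143$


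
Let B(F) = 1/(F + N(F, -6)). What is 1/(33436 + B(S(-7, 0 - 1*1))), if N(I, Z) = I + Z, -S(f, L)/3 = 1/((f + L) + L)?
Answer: 16/534973 ≈ 2.9908e-5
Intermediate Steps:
S(f, L) = -3/(f + 2*L) (S(f, L) = -3/((f + L) + L) = -3/((L + f) + L) = -3/(f + 2*L))
B(F) = 1/(-6 + 2*F) (B(F) = 1/(F + (F - 6)) = 1/(F + (-6 + F)) = 1/(-6 + 2*F))
1/(33436 + B(S(-7, 0 - 1*1))) = 1/(33436 + 1/(2*(-3 - 3/(-7 + 2*(0 - 1*1))))) = 1/(33436 + 1/(2*(-3 - 3/(-7 + 2*(0 - 1))))) = 1/(33436 + 1/(2*(-3 - 3/(-7 + 2*(-1))))) = 1/(33436 + 1/(2*(-3 - 3/(-7 - 2)))) = 1/(33436 + 1/(2*(-3 - 3/(-9)))) = 1/(33436 + 1/(2*(-3 - 3*(-⅑)))) = 1/(33436 + 1/(2*(-3 + ⅓))) = 1/(33436 + 1/(2*(-8/3))) = 1/(33436 + (½)*(-3/8)) = 1/(33436 - 3/16) = 1/(534973/16) = 16/534973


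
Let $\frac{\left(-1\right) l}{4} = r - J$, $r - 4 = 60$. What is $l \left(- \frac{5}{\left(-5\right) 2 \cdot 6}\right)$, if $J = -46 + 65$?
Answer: $-15$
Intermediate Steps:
$r = 64$ ($r = 4 + 60 = 64$)
$J = 19$
$l = -180$ ($l = - 4 \left(64 - 19\right) = \left(-4\right) 45 = -180$)
$l \left(- \frac{5}{\left(-5\right) 2 \cdot 6}\right) = - 180 \left(- \frac{5}{\left(-5\right) 2 \cdot 6}\right) = - 180 \left(- \frac{5}{\left(-10\right) 6}\right) = - 180 \left(- \frac{5}{-60}\right) = - 180 \left(\left(-5\right) \left(- \frac{1}{60}\right)\right) = \left(-180\right) \frac{1}{12} = -15$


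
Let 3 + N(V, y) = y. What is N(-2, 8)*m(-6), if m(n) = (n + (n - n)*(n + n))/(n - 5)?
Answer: 30/11 ≈ 2.7273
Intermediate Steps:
m(n) = n/(-5 + n) (m(n) = (n + 0*(2*n))/(-5 + n) = (n + 0)/(-5 + n) = n/(-5 + n))
N(V, y) = -3 + y
N(-2, 8)*m(-6) = (-3 + 8)*(-6/(-5 - 6)) = 5*(-6/(-11)) = 5*(-6*(-1/11)) = 5*(6/11) = 30/11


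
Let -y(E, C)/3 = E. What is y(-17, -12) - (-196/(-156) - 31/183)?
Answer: 39581/793 ≈ 49.913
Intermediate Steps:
y(E, C) = -3*E
y(-17, -12) - (-196/(-156) - 31/183) = -3*(-17) - (-196/(-156) - 31/183) = 51 - (-196*(-1/156) - 31*1/183) = 51 - (49/39 - 31/183) = 51 - 1*862/793 = 51 - 862/793 = 39581/793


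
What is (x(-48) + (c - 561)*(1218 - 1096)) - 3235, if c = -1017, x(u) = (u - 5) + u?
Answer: -195852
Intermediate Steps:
x(u) = -5 + 2*u (x(u) = (-5 + u) + u = -5 + 2*u)
(x(-48) + (c - 561)*(1218 - 1096)) - 3235 = ((-5 + 2*(-48)) + (-1017 - 561)*(1218 - 1096)) - 3235 = ((-5 - 96) - 1578*122) - 3235 = (-101 - 192516) - 3235 = -192617 - 3235 = -195852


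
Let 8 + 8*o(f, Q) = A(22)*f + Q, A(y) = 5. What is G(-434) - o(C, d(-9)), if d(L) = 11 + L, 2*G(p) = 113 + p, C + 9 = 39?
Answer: -357/2 ≈ -178.50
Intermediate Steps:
C = 30 (C = -9 + 39 = 30)
G(p) = 113/2 + p/2 (G(p) = (113 + p)/2 = 113/2 + p/2)
o(f, Q) = -1 + Q/8 + 5*f/8 (o(f, Q) = -1 + (5*f + Q)/8 = -1 + (Q + 5*f)/8 = -1 + (Q/8 + 5*f/8) = -1 + Q/8 + 5*f/8)
G(-434) - o(C, d(-9)) = (113/2 + (½)*(-434)) - (-1 + (11 - 9)/8 + (5/8)*30) = (113/2 - 217) - (-1 + (⅛)*2 + 75/4) = -321/2 - (-1 + ¼ + 75/4) = -321/2 - 1*18 = -321/2 - 18 = -357/2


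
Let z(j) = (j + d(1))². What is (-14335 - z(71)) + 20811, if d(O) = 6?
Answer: 547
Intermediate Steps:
z(j) = (6 + j)² (z(j) = (j + 6)² = (6 + j)²)
(-14335 - z(71)) + 20811 = (-14335 - (6 + 71)²) + 20811 = (-14335 - 1*77²) + 20811 = (-14335 - 1*5929) + 20811 = (-14335 - 5929) + 20811 = -20264 + 20811 = 547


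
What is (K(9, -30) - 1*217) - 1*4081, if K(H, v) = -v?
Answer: -4268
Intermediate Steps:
(K(9, -30) - 1*217) - 1*4081 = (-1*(-30) - 1*217) - 1*4081 = (30 - 217) - 4081 = -187 - 4081 = -4268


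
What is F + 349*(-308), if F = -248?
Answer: -107740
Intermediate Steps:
F + 349*(-308) = -248 + 349*(-308) = -248 - 107492 = -107740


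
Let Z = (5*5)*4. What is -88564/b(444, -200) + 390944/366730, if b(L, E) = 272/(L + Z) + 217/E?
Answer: 249840803248/1650285 ≈ 1.5139e+5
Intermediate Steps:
Z = 100 (Z = 25*4 = 100)
b(L, E) = 217/E + 272/(100 + L) (b(L, E) = 272/(L + 100) + 217/E = 272/(100 + L) + 217/E = 217/E + 272/(100 + L))
-88564/b(444, -200) + 390944/366730 = -88564*(-200*(100 + 444)/(21700 + 217*444 + 272*(-200))) + 390944/366730 = -88564*(-108800/(21700 + 96348 - 54400)) + 390944*(1/366730) = -88564/((-1/200*1/544*63648)) + 195472/183365 = -88564/(-117/200) + 195472/183365 = -88564*(-200/117) + 195472/183365 = 17712800/117 + 195472/183365 = 249840803248/1650285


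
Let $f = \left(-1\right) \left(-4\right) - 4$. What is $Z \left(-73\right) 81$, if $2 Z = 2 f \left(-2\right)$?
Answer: $0$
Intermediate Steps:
$f = 0$ ($f = 4 - 4 = 0$)
$Z = 0$ ($Z = \frac{2 \cdot 0 \left(-2\right)}{2} = \frac{0 \left(-2\right)}{2} = \frac{1}{2} \cdot 0 = 0$)
$Z \left(-73\right) 81 = 0 \left(-73\right) 81 = 0 \cdot 81 = 0$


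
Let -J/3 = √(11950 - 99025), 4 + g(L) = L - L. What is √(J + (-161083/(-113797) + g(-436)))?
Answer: √(-33468266685 - 1748217223215*I*√43)/113797 ≈ 21.008 - 21.069*I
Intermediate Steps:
g(L) = -4 (g(L) = -4 + (L - L) = -4 + 0 = -4)
J = -135*I*√43 (J = -3*√(11950 - 99025) = -135*I*√43 ≈ -885.25*I)
√(J + (-161083/(-113797) + g(-436))) = √(-135*I*√43 + (-161083/(-113797) - 4)) = √(-135*I*√43 + (-161083*(-1/113797) - 4)) = √(-135*I*√43 + (161083/113797 - 4)) = √(-135*I*√43 - 294105/113797) = √(-294105/113797 - 135*I*√43)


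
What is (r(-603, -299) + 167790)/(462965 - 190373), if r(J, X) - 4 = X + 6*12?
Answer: 167567/272592 ≈ 0.61472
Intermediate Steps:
r(J, X) = 76 + X (r(J, X) = 4 + (X + 6*12) = 4 + (X + 72) = 4 + (72 + X) = 76 + X)
(r(-603, -299) + 167790)/(462965 - 190373) = ((76 - 299) + 167790)/(462965 - 190373) = (-223 + 167790)/272592 = 167567*(1/272592) = 167567/272592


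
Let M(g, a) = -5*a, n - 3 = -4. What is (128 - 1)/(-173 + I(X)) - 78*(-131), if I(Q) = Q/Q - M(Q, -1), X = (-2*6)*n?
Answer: 1808459/177 ≈ 10217.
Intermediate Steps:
n = -1 (n = 3 - 4 = -1)
X = 12 (X = -2*6*(-1) = -12*(-1) = 12)
I(Q) = -4 (I(Q) = Q/Q - (-5)*(-1) = 1 - 1*5 = 1 - 5 = -4)
(128 - 1)/(-173 + I(X)) - 78*(-131) = (128 - 1)/(-173 - 4) - 78*(-131) = 127/(-177) + 10218 = 127*(-1/177) + 10218 = -127/177 + 10218 = 1808459/177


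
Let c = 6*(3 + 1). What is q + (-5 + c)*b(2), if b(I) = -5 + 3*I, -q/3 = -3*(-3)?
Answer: -8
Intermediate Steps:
q = -27 (q = -(-9)*(-3) = -3*9 = -27)
c = 24 (c = 6*4 = 24)
q + (-5 + c)*b(2) = -27 + (-5 + 24)*(-5 + 3*2) = -27 + 19*(-5 + 6) = -27 + 19*1 = -27 + 19 = -8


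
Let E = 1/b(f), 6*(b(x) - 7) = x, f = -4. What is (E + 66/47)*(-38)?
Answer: -2790/47 ≈ -59.362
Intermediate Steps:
b(x) = 7 + x/6
E = 3/19 (E = 1/(7 + (⅙)*(-4)) = 1/(7 - ⅔) = 1/(19/3) = 3/19 ≈ 0.15789)
(E + 66/47)*(-38) = (3/19 + 66/47)*(-38) = (1395/893)*(-38) = -2790/47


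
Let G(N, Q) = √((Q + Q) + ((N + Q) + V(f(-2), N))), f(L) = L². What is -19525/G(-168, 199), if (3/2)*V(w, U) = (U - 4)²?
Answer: -3905*√181365/12091 ≈ -137.54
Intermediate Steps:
V(w, U) = 2*(-4 + U)²/3 (V(w, U) = 2*(U - 4)²/3 = 2*(-4 + U)²/3)
G(N, Q) = √(N + 3*Q + 2*(-4 + N)²/3) (G(N, Q) = √((Q + Q) + ((N + Q) + 2*(-4 + N)²/3)) = √(2*Q + (N + Q + 2*(-4 + N)²/3)) = √(N + 3*Q + 2*(-4 + N)²/3))
-19525/G(-168, 199) = -19525*3/√(6*(-4 - 168)² + 9*(-168) + 27*199) = -19525*3/√(6*(-172)² - 1512 + 5373) = -19525*3/√(6*29584 - 1512 + 5373) = -19525*3/√(177504 - 1512 + 5373) = -19525*√181365/60455 = -3905*√181365/12091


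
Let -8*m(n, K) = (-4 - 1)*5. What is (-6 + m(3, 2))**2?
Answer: 529/64 ≈ 8.2656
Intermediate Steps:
m(n, K) = 25/8 (m(n, K) = -(-4 - 1)*5/8 = -(-5)*5/8 = -1/8*(-25) = 25/8)
(-6 + m(3, 2))**2 = (-6 + 25/8)**2 = (-23/8)**2 = 529/64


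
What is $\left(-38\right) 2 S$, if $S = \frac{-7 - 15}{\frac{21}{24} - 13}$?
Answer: $- \frac{13376}{97} \approx -137.9$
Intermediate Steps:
$S = \frac{176}{97}$ ($S = - \frac{22}{21 \cdot \frac{1}{24} - 13} = - \frac{22}{\frac{7}{8} - 13} = - \frac{22}{- \frac{97}{8}} = \left(-22\right) \left(- \frac{8}{97}\right) = \frac{176}{97} \approx 1.8144$)
$\left(-38\right) 2 S = \left(-38\right) 2 \cdot \frac{176}{97} = \left(-76\right) \frac{176}{97} = - \frac{13376}{97}$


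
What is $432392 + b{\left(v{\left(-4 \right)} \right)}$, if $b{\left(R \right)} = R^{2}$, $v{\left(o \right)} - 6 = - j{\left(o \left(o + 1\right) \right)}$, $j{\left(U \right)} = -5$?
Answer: $432513$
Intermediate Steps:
$v{\left(o \right)} = 11$ ($v{\left(o \right)} = 6 - -5 = 6 + 5 = 11$)
$432392 + b{\left(v{\left(-4 \right)} \right)} = 432392 + 11^{2} = 432392 + 121 = 432513$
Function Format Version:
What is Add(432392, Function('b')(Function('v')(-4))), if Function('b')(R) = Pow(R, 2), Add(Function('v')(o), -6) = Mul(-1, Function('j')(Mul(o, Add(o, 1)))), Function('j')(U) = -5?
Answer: 432513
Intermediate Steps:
Function('v')(o) = 11 (Function('v')(o) = Add(6, Mul(-1, -5)) = Add(6, 5) = 11)
Add(432392, Function('b')(Function('v')(-4))) = Add(432392, Pow(11, 2)) = Add(432392, 121) = 432513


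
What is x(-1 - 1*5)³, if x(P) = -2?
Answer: -8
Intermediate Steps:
x(-1 - 1*5)³ = (-2)³ = -8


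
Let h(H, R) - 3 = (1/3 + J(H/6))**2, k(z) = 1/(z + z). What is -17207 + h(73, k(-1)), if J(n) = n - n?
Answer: -154835/9 ≈ -17204.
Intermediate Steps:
J(n) = 0
k(z) = 1/(2*z)
h(H, R) = 28/9 (h(H, R) = 3 + (1/3 + 0)**2 = 3 + (1/3)**2 = 3 + 1/9 = 28/9)
-17207 + h(73, k(-1)) = -17207 + 28/9 = -154835/9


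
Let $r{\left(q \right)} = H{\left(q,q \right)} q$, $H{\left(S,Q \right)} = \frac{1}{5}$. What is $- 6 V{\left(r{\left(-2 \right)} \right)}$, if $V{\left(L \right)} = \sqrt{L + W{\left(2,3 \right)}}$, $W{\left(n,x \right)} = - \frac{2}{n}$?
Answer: $- \frac{6 i \sqrt{35}}{5} \approx - 7.0993 i$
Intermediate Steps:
$H{\left(S,Q \right)} = \frac{1}{5}$
$r{\left(q \right)} = \frac{q}{5}$
$V{\left(L \right)} = \sqrt{-1 + L}$ ($V{\left(L \right)} = \sqrt{L - \frac{2}{2}} = \sqrt{L - 1} = \sqrt{-1 + L}$)
$- 6 V{\left(r{\left(-2 \right)} \right)} = - 6 \sqrt{-1 + \frac{1}{5} \left(-2\right)} = - 6 \sqrt{-1 - \frac{2}{5}} = - 6 \sqrt{- \frac{7}{5}} = - 6 \frac{i \sqrt{35}}{5} = - \frac{6 i \sqrt{35}}{5}$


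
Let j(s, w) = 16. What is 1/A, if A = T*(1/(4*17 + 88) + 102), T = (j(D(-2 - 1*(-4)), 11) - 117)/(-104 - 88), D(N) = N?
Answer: 29952/1607213 ≈ 0.018636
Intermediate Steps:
T = 101/192 (T = (16 - 117)/(-104 - 88) = -101/(-192) = -101*(-1/192) = 101/192 ≈ 0.52604)
A = 1607213/29952 (A = 101*(1/(4*17 + 88) + 102)/192 = 101*(1/(68 + 88) + 102)/192 = 101*(1/156 + 102)/192 = (101/192)*(15913/156) = 1607213/29952 ≈ 53.660)
1/A = 1/(1607213/29952) = 29952/1607213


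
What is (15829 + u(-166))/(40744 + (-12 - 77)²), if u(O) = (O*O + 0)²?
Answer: 151869793/9733 ≈ 15604.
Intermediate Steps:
u(O) = O⁴ (u(O) = (O² + 0)² = (O²)² = O⁴)
(15829 + u(-166))/(40744 + (-12 - 77)²) = (15829 + (-166)⁴)/(40744 + (-12 - 77)²) = (15829 + 759333136)/(40744 + (-89)²) = 759348965/(40744 + 7921) = 759348965/48665 = 759348965*(1/48665) = 151869793/9733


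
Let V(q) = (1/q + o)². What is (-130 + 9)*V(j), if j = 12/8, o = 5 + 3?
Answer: -81796/9 ≈ -9088.4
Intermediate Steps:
o = 8
j = 3/2 (j = 12*(⅛) = 3/2 ≈ 1.5000)
V(q) = (8 + 1/q)² (V(q) = (1/q + 8)² = (8 + 1/q)²)
(-130 + 9)*V(j) = (-130 + 9)*((1 + 8*(3/2))²/(3/2)²) = -484*(1 + 12)²/9 = -484*13²/9 = -484*169/9 = -121*676/9 = -81796/9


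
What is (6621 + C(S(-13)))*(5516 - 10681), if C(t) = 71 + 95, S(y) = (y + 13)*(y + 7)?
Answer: -35054855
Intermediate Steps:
S(y) = (7 + y)*(13 + y) (S(y) = (13 + y)*(7 + y) = (7 + y)*(13 + y))
C(t) = 166
(6621 + C(S(-13)))*(5516 - 10681) = (6621 + 166)*(5516 - 10681) = 6787*(-5165) = -35054855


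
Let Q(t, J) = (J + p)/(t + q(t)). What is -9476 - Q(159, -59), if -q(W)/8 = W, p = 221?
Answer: -3515542/371 ≈ -9475.9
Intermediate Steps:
q(W) = -8*W
Q(t, J) = -(221 + J)/(7*t) (Q(t, J) = (J + 221)/(t - 8*t) = (221 + J)/((-7*t)) = (221 + J)*(-1/(7*t)) = -(221 + J)/(7*t))
-9476 - Q(159, -59) = -9476 - (-221 - 1*(-59))/(7*159) = -9476 - (-221 + 59)/(7*159) = -9476 - (-162)/(7*159) = -9476 - 1*(-54/371) = -9476 + 54/371 = -3515542/371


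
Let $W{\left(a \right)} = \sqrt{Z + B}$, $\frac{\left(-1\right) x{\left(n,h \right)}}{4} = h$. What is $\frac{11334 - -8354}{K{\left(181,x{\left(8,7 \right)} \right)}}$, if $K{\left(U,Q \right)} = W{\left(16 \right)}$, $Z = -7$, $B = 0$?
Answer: $- \frac{19688 i \sqrt{7}}{7} \approx - 7441.4 i$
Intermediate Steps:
$x{\left(n,h \right)} = - 4 h$
$W{\left(a \right)} = i \sqrt{7}$ ($W{\left(a \right)} = \sqrt{-7 + 0} = \sqrt{-7} = i \sqrt{7}$)
$K{\left(U,Q \right)} = i \sqrt{7}$
$\frac{11334 - -8354}{K{\left(181,x{\left(8,7 \right)} \right)}} = \frac{11334 - -8354}{i \sqrt{7}} = \left(11334 + 8354\right) \left(- \frac{i \sqrt{7}}{7}\right) = 19688 \left(- \frac{i \sqrt{7}}{7}\right) = - \frac{19688 i \sqrt{7}}{7}$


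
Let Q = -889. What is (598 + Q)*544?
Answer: -158304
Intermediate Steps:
(598 + Q)*544 = (598 - 889)*544 = -291*544 = -158304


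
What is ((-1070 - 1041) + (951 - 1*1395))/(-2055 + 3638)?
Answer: -2555/1583 ≈ -1.6140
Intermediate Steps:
((-1070 - 1041) + (951 - 1*1395))/(-2055 + 3638) = (-2111 + (951 - 1395))/1583 = (-2111 - 444)*(1/1583) = -2555*1/1583 = -2555/1583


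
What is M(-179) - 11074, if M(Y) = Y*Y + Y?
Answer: 20788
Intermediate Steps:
M(Y) = Y + Y**2 (M(Y) = Y**2 + Y = Y + Y**2)
M(-179) - 11074 = -179*(1 - 179) - 11074 = -179*(-178) - 11074 = 31862 - 11074 = 20788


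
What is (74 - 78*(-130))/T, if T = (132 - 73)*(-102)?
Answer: -5107/3009 ≈ -1.6972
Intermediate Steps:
T = -6018 (T = 59*(-102) = -6018)
(74 - 78*(-130))/T = (74 - 78*(-130))/(-6018) = (74 + 10140)*(-1/6018) = 10214*(-1/6018) = -5107/3009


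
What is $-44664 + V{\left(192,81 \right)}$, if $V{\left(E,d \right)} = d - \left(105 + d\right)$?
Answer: $-44769$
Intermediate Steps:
$V{\left(E,d \right)} = -105$
$-44664 + V{\left(192,81 \right)} = -44664 - 105 = -44769$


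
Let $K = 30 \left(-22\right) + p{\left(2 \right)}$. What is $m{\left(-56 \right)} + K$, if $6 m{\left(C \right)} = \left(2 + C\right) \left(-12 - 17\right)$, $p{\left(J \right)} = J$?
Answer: $-397$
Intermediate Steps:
$m{\left(C \right)} = - \frac{29}{3} - \frac{29 C}{6}$ ($m{\left(C \right)} = \frac{\left(2 + C\right) \left(-12 - 17\right)}{6} = \frac{\left(2 + C\right) \left(-29\right)}{6} = \frac{-58 - 29 C}{6} = - \frac{29}{3} - \frac{29 C}{6}$)
$K = -658$ ($K = 30 \left(-22\right) + 2 = -660 + 2 = -658$)
$m{\left(-56 \right)} + K = \left(- \frac{29}{3} - - \frac{812}{3}\right) - 658 = \left(- \frac{29}{3} + \frac{812}{3}\right) - 658 = 261 - 658 = -397$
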